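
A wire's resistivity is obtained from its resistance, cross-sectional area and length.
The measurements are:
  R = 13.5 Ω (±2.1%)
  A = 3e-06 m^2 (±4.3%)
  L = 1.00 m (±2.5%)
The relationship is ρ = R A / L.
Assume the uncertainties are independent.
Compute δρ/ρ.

0.0540

Relative error in a monomial: (δρ/ρ)² = Σ (nᵢ · δxᵢ/xᵢ)².
  (1·δR/R)² = (1×0.0210)² = 0.000441;  (1·δA/A)² = (1×0.0430)² = 0.00185;  (-1·δL/L)² = (-1×0.0250)² = 0.000625
δρ/ρ = √(0.00292) = 0.0540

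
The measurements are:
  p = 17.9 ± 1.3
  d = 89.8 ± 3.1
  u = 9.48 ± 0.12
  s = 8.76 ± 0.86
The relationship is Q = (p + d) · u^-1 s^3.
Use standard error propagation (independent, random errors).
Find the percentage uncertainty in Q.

29.6%

Let w = p + d = 108. δw = √(δp² + δd²) = √(1.69 + 9.61) = 3.36, so δw/w = 0.0312.
Q is then a monomial in w, u, s:
δQ/Q = √((δw/w)² + (-1·δu/u)² + (3·δs/s)²) = √(0.000974 + 0.000160 + 0.0867) = 0.296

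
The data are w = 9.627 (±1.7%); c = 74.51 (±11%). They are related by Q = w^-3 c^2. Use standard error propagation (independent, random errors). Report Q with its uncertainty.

Q is a product of powers, so relative uncertainties combine in quadrature:
  (-3·δw/w)² = (-3×0.0170)² = 0.00260;  (2·δc/c)² = (2×0.110)² = 0.0484
δQ/Q = √(0.0510) = 0.226
Q = 6.222, so δQ = 0.226 × 6.222 = 1.41.

6.222 ± 1.41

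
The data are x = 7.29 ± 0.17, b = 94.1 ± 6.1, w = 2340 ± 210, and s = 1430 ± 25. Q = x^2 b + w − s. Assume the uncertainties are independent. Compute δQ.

452

Let p = x^2·b = 5000. δp/p = √((2·δx/x)² + (1·δb/b)²) = √(0.00218 + 0.00420) = 0.0799, so δp = 399.
Q = p + w − s: δQ = √(δp² + δw² + δs²) = √(1.59e+05 + 44100 + 625) = 452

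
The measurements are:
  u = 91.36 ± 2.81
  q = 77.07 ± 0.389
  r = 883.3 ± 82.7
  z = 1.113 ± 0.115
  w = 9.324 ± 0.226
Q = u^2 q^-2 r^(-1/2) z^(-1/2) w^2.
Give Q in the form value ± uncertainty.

3.896 ± 0.410

Q is a product of powers, so relative uncertainties combine in quadrature:
  (2·δu/u)² = (2×0.0308)² = 0.00378;  (-2·δq/q)² = (-2×0.00505)² = 0.000102;  (−½·δr/r)² = (-0.5×0.0936)² = 0.00219;  (−½·δz/z)² = (-0.5×0.103)² = 0.00267;  (2·δw/w)² = (2×0.0242)² = 0.00235
δQ/Q = √(0.0111) = 0.105
Q = 3.896, so δQ = 0.105 × 3.896 = 0.410.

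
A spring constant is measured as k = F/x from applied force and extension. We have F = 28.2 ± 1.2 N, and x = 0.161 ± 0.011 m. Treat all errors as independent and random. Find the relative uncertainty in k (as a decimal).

k is a product of powers, so relative uncertainties combine in quadrature:
  (1·δF/F)² = (1×0.0426)² = 0.00181;  (-1·δx/x)² = (-1×0.0683)² = 0.00467
δk/k = √(0.00648) = 0.0805

0.0805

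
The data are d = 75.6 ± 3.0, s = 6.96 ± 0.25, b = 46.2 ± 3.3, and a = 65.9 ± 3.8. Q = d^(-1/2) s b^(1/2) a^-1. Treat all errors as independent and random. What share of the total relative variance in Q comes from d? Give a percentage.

6.26%

(δQ/Q)² = (−½·δd/d)² + (1·δs/s)² + (½·δb/b)² + (-1·δa/a)²
  d term: (-0.5×0.0397)² = 0.000394
  s term: (1×0.0359)² = 0.00129
  b term: (0.5×0.0714)² = 0.00128
  a term: (-1×0.0577)² = 0.00333
Total = 0.00628. Share from d = 0.000394/0.00628 = 0.0626.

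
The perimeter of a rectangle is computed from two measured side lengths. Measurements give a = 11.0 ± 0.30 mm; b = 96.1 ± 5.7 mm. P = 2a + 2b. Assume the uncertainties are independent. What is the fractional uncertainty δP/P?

0.0533

For a sum/difference, combine absolute errors in quadrature:
  (2·δa)² = 0.360;  (2·δb)² = 130
δP = √(130) = 11.4 mm
P = 214 mm, so δP/P = 11.4/214 = 0.0533.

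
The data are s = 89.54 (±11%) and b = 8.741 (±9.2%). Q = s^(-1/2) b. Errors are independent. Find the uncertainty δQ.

0.0990

Q is a product of powers, so relative uncertainties combine in quadrature:
  (−½·δs/s)² = (-0.5×0.110)² = 0.00302;  (1·δb/b)² = (1×0.0920)² = 0.00846
δQ/Q = √(0.0115) = 0.107
Q = 0.9237, so δQ = 0.107 × 0.9237 = 0.0990.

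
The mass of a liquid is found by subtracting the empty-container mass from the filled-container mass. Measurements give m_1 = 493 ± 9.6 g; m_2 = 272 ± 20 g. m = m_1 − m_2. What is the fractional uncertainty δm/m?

0.100

Absolute uncertainties add in quadrature for a linear combination:
  (δm_1)² = 92.2;  (δm_2)² = 400
δm = √(492) = 22.2 g
m = 221 g, so δm/m = 22.2/221 = 0.100.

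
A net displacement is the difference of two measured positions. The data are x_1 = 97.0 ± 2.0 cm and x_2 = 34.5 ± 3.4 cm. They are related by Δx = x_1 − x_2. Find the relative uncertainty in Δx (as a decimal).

0.0631

Absolute uncertainties add in quadrature for a linear combination:
  (δx_1)² = 4.00;  (δx_2)² = 11.6
δΔx = √(15.6) = 3.94 cm
Δx = 62.5 cm, so δΔx/Δx = 3.94/62.5 = 0.0631.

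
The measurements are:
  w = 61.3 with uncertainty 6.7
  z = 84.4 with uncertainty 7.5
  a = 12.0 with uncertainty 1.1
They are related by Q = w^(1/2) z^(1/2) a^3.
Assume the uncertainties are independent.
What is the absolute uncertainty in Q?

35300

Q is a product of powers, so relative uncertainties combine in quadrature:
  (½·δw/w)² = (0.5×0.109)² = 0.00299;  (½·δz/z)² = (0.5×0.0889)² = 0.00197;  (3·δa/a)² = (3×0.0917)² = 0.0756
δQ/Q = √(0.0806) = 0.284
Q = 1.24e+05, so δQ = 0.284 × 1.24e+05 = 35300.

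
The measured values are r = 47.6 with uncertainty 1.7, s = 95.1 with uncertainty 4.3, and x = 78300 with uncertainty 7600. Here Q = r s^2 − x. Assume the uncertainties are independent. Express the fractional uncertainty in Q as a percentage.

12.1%

Let p = r·s^2 = 4.3e+05. δp/p = √((1·δr/r)² + (2·δs/s)²) = √(0.00128 + 0.00818) = 0.0972, so δp = 41900.
Q = p − x: δQ = √(δp² + δx²) = √(1.75e+09 + 5.78e+07) = 42500
Q = 3.52e+05, so δQ/Q = 42500/3.52e+05 = 0.121.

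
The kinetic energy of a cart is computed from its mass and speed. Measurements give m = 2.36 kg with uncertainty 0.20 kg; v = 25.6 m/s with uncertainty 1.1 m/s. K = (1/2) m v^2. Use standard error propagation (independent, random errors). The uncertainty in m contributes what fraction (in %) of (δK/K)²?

(δK/K)² = (1·δm/m)² + (2·δv/v)²
  m term: (1×0.0847)² = 0.00718
  v term: (2×0.0430)² = 0.00739
Total = 0.0146. Share from m = 0.00718/0.0146 = 0.493.

49.3%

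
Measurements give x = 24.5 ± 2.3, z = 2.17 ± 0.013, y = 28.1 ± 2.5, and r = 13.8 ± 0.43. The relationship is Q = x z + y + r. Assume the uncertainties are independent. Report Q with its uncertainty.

95.1 ± 5.61

Let p = x·z = 53.2. δp/p = √((1·δx/x)² + (1·δz/z)²) = √(0.00881 + 3.59e-05) = 0.0941, so δp = 5.00.
Q = p + y + r: δQ = √(δp² + δy² + δr²) = √(25.0 + 6.25 + 0.185) = 5.61
Q = 95.1.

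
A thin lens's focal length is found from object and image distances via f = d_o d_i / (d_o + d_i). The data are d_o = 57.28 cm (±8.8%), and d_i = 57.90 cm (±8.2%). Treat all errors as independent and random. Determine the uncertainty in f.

1.73 cm

∂f/∂d_o = (d_i/(d_o+d_i))² = 0.253;  ∂f/∂d_i = (d_o/(d_o+d_i))² = 0.247
δf = √((∂f/∂d_o · δd_o)² + (∂f/∂d_i · δd_i)²) = √(1.62 + 1.38) = 1.73 cm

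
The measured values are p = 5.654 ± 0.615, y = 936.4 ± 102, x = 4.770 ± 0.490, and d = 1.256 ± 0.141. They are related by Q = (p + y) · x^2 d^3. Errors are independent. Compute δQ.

17400

Let u = p + y = 942.1. δu = √(δp² + δy²) = √(0.378 + 10400) = 102, so δu/u = 0.108.
Q is then a monomial in u, x, d:
δQ/Q = √((δu/u)² + (2·δx/x)² + (3·δd/d)²) = √(0.0117 + 0.0422 + 0.113) = 0.409
Q = 42470, so δQ = 0.409 × 42470 = 17400.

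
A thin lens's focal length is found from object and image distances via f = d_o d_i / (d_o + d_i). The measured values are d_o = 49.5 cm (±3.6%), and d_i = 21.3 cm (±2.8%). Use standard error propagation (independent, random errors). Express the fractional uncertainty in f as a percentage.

∂f/∂d_o = (d_i/(d_o+d_i))² = 0.0905;  ∂f/∂d_i = (d_o/(d_o+d_i))² = 0.489
δf = √((∂f/∂d_o · δd_o)² + (∂f/∂d_i · δd_i)²) = √(0.0260 + 0.0850) = 0.333 cm
f = 14.9 cm, so δf/f = 0.333/14.9 = 0.0224.

2.24%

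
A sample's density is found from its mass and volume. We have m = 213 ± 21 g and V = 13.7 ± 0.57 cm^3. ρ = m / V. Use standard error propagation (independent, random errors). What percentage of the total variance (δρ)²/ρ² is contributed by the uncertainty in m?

84.9%

(δρ/ρ)² = (1·δm/m)² + (-1·δV/V)²
  m term: (1×0.0986)² = 0.00972
  V term: (-1×0.0416)² = 0.00173
Total = 0.0115. Share from m = 0.00972/0.0115 = 0.849.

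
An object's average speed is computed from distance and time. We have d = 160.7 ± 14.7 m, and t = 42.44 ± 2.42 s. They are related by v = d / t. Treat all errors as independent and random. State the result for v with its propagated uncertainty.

Since v is a product/quotient, work with relative uncertainties:
  (1·δd/d)² = (1×0.0915)² = 0.00837;  (-1·δt/t)² = (-1×0.0570)² = 0.00325
δv/v = √(0.0116) = 0.108
v = 3.787 m/s, so δv = 0.108 × 3.787 = 0.408 m/s.

3.787 ± 0.408 m/s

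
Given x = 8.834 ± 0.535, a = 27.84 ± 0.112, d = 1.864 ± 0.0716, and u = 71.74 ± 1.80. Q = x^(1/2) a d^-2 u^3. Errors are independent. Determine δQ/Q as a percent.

For a monomial Q ∝ x^(1/2), a, d^-2, u^3, fractional errors add in quadrature:
  (½·δx/x)² = (0.5×0.0606)² = 0.000917;  (1·δa/a)² = (1×0.00402)² = 1.62e-05;  (-2·δd/d)² = (-2×0.0384)² = 0.00590;  (3·δu/u)² = (3×0.0251)² = 0.00567
δQ/Q = √(0.0125) = 0.112

11.2%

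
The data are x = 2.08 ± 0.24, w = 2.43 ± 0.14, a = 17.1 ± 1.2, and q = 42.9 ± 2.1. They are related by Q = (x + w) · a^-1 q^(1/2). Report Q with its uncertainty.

Let u = x + w = 4.51. δu = √(δx² + δw²) = √(0.0576 + 0.0196) = 0.278, so δu/u = 0.0616.
Q is then a monomial in u, a, q:
δQ/Q = √((δu/u)² + (-1·δa/a)² + (½·δq/q)²) = √(0.00380 + 0.00492 + 0.000599) = 0.0965
Q = 1.73, so δQ = 0.0965 × 1.73 = 0.167.

1.73 ± 0.167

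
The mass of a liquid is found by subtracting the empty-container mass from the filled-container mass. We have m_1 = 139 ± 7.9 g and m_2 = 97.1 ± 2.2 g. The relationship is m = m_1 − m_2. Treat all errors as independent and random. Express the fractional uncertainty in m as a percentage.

Sums and differences: (δm)² = Σ (cᵢ δxᵢ)².
  (δm_1)² = 62.4;  (δm_2)² = 4.84
δm = √(67.2) = 8.20 g
m = 41.9 g, so δm/m = 8.20/41.9 = 0.196.

19.6%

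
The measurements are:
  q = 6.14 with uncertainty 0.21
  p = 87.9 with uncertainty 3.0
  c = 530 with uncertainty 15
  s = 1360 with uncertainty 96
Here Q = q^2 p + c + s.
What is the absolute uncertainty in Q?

Let w = q^2·p = 3310. δw/w = √((2·δq/q)² + (1·δp/p)²) = √(0.00468 + 0.00116) = 0.0764, so δw = 253.
Q = w + c + s: δQ = √(δw² + δc² + δs²) = √(64200 + 225 + 9220) = 271

271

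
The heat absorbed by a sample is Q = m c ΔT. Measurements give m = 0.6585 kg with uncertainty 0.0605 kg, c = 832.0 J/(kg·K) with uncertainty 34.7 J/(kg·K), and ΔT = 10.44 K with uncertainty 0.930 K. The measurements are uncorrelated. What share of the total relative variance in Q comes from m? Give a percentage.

46.6%

(δQ/Q)² = (1·δm/m)² + (1·δc/c)² + (1·δΔT/ΔT)²
  m term: (1×0.0919)² = 0.00844
  c term: (1×0.0417)² = 0.00174
  ΔT term: (1×0.0891)² = 0.00794
Total = 0.0181. Share from m = 0.00844/0.0181 = 0.466.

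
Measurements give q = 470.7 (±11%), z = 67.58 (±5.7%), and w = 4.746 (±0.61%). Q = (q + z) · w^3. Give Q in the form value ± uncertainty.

Let u = q + z = 538.3. δu = √(δq² + δz²) = √(2680 + 14.8) = 51.9, so δu/u = 0.0965.
Q is then a monomial in u, w:
δQ/Q = √((δu/u)² + (3·δw/w)²) = √(0.00930 + 0.000335) = 0.0982
Q = 57540, so δQ = 0.0982 × 57540 = 5650.

57540 ± 5650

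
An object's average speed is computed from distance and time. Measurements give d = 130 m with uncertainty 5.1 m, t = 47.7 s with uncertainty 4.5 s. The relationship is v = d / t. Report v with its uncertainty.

2.73 ± 0.278 m/s

v is a product of powers, so relative uncertainties combine in quadrature:
  (1·δd/d)² = (1×0.0392)² = 0.00154;  (-1·δt/t)² = (-1×0.0943)² = 0.00890
δv/v = √(0.0104) = 0.102
v = 2.73 m/s, so δv = 0.102 × 2.73 = 0.278 m/s.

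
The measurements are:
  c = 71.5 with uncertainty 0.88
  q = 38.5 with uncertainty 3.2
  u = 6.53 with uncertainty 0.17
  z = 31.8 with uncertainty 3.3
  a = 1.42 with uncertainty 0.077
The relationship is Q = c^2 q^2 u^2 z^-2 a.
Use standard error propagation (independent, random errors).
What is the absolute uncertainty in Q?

1.26e+05

For a monomial Q ∝ c^2, q^2, u^2, z^-2, a, fractional errors add in quadrature:
  (2·δc/c)² = (2×0.0123)² = 0.000606;  (2·δq/q)² = (2×0.0831)² = 0.0276;  (2·δu/u)² = (2×0.0260)² = 0.00271;  (-2·δz/z)² = (-2×0.104)² = 0.0431;  (1·δa/a)² = (1×0.0542)² = 0.00294
δQ/Q = √(0.0770) = 0.277
Q = 4.54e+05, so δQ = 0.277 × 4.54e+05 = 1.26e+05.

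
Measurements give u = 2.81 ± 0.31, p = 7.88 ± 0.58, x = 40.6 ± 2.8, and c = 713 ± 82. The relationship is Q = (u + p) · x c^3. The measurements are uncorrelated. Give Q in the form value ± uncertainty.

(1.57 ± 0.562) × 10^11

Let w = u + p = 10.7. δw = √(δu² + δp²) = √(0.0961 + 0.336) = 0.658, so δw/w = 0.0615.
Q is then a monomial in w, x, c:
δQ/Q = √((δw/w)² + (1·δx/x)² + (3·δc/c)²) = √(0.00378 + 0.00476 + 0.119) = 0.357
Q = 1.57e+11, so δQ = 0.357 × 1.57e+11 = 5.62e+10.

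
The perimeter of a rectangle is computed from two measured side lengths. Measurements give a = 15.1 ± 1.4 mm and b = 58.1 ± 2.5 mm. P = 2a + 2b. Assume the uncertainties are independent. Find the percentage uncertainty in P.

For a sum/difference, combine absolute errors in quadrature:
  (2·δa)² = 7.84;  (2·δb)² = 25.0
δP = √(32.8) = 5.73 mm
P = 146 mm, so δP/P = 5.73/146 = 0.0391.

3.91%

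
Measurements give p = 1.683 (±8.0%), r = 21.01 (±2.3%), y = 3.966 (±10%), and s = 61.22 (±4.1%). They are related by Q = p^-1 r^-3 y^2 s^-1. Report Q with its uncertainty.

Products/powers → add relative errors in quadrature, weighted by exponent:
  (-1·δp/p)² = (-1×0.0800)² = 0.00640;  (-3·δr/r)² = (-3×0.0230)² = 0.00476;  (2·δy/y)² = (2×0.100)² = 0.0400;  (-1·δs/s)² = (-1×0.0410)² = 0.00168
δQ/Q = √(0.0528) = 0.230
Q = 1.646e-05, so δQ = 0.230 × 1.646e-05 = 3.78e-06.

(1.646 ± 0.378) × 10^-5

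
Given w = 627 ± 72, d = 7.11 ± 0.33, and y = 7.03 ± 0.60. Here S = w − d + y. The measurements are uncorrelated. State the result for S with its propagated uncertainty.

627 ± 72.0

Absolute uncertainties add in quadrature for a linear combination:
  (δw)² = 5180;  (δd)² = 0.109;  (δy)² = 0.360
δS = √(5180) = 72.0
S = 627.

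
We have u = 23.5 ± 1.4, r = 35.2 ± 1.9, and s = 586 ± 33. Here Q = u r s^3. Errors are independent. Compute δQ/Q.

0.187

Relative error in a monomial: (δQ/Q)² = Σ (nᵢ · δxᵢ/xᵢ)².
  (1·δu/u)² = (1×0.0596)² = 0.00355;  (1·δr/r)² = (1×0.0540)² = 0.00291;  (3·δs/s)² = (3×0.0563)² = 0.0285
δQ/Q = √(0.0350) = 0.187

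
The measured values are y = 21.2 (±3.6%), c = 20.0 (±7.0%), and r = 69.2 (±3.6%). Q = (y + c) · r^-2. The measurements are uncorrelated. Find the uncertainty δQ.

Let u = y + c = 41.2. δu = √(δy² + δc²) = √(0.582 + 1.96) = 1.59, so δu/u = 0.0387.
Q is then a monomial in u, r:
δQ/Q = √((δu/u)² + (-2·δr/r)²) = √(0.00150 + 0.00518) = 0.0817
Q = 0.00860, so δQ = 0.0817 × 0.00860 = 0.000703.

0.000703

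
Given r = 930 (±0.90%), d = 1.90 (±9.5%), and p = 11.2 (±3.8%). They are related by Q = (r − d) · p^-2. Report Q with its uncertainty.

Let u = r − d = 928. δu = √(δr² + δd²) = √(70.1 + 0.0326) = 8.37, so δu/u = 0.00902.
Q is then a monomial in u, p:
δQ/Q = √((δu/u)² + (-2·δp/p)²) = √(8.14e-05 + 0.00578) = 0.0765
Q = 7.40, so δQ = 0.0765 × 7.40 = 0.566.

7.40 ± 0.566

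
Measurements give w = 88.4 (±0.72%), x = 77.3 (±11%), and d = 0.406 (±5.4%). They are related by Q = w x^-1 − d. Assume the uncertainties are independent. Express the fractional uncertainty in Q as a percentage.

17.3%

Let p = w·x^-1 = 1.14. δp/p = √((1·δw/w)² + (-1·δx/x)²) = √(5.18e-05 + 0.0121) = 0.110, so δp = 0.126.
Q = p − d: δQ = √(δp² + δd²) = √(0.0159 + 0.000481) = 0.128
Q = 0.738, so δQ/Q = 0.128/0.738 = 0.173.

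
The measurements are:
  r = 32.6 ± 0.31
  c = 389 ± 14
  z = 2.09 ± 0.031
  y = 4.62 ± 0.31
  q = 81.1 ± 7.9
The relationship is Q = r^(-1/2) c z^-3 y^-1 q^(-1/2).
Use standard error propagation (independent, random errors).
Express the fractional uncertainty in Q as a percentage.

10.1%

For a monomial Q ∝ r^(-1/2), c, z^-3, y^-1, q^(-1/2), fractional errors add in quadrature:
  (−½·δr/r)² = (-0.5×0.00951)² = 2.26e-05;  (1·δc/c)² = (1×0.0360)² = 0.00130;  (-3·δz/z)² = (-3×0.0148)² = 0.00198;  (-1·δy/y)² = (-1×0.0671)² = 0.00450;  (−½·δq/q)² = (-0.5×0.0974)² = 0.00237
δQ/Q = √(0.0102) = 0.101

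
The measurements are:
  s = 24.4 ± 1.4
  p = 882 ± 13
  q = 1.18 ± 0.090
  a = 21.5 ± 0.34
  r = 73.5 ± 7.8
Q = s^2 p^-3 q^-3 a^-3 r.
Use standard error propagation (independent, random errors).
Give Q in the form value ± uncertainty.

For a monomial Q ∝ s^2, p^-3, q^-3, a^-3, r, fractional errors add in quadrature:
  (2·δs/s)² = (2×0.0574)² = 0.0132;  (-3·δp/p)² = (-3×0.0147)² = 0.00196;  (-3·δq/q)² = (-3×0.0763)² = 0.0524;  (-3·δa/a)² = (-3×0.0158)² = 0.00225;  (1·δr/r)² = (1×0.106)² = 0.0113
δQ/Q = √(0.0810) = 0.285
Q = 3.91e-09, so δQ = 0.285 × 3.91e-09 = 1.11e-09.

(3.91 ± 1.11) × 10^-9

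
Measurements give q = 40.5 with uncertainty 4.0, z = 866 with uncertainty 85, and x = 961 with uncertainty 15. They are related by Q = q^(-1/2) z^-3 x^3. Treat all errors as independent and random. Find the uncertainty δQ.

0.0649

Q is a product of powers, so relative uncertainties combine in quadrature:
  (−½·δq/q)² = (-0.5×0.0988)² = 0.00244;  (-3·δz/z)² = (-3×0.0982)² = 0.0867;  (3·δx/x)² = (3×0.0156)² = 0.00219
δQ/Q = √(0.0913) = 0.302
Q = 0.215, so δQ = 0.302 × 0.215 = 0.0649.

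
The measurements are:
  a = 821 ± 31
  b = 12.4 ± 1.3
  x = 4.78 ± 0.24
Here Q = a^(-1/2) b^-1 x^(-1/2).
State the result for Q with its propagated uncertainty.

0.00129 ± 0.000141

Q is a product of powers, so relative uncertainties combine in quadrature:
  (−½·δa/a)² = (-0.5×0.0378)² = 0.000356;  (-1·δb/b)² = (-1×0.105)² = 0.0110;  (−½·δx/x)² = (-0.5×0.0502)² = 0.000630
δQ/Q = √(0.0120) = 0.109
Q = 0.00129, so δQ = 0.109 × 0.00129 = 0.000141.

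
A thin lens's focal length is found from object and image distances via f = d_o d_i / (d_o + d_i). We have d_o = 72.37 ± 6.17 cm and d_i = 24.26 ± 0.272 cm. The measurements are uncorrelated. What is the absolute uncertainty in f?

0.418 cm

∂f/∂d_o = (d_i/(d_o+d_i))² = 0.0630;  ∂f/∂d_i = (d_o/(d_o+d_i))² = 0.561
δf = √((∂f/∂d_o · δd_o)² + (∂f/∂d_i · δd_i)²) = √(0.151 + 0.0233) = 0.418 cm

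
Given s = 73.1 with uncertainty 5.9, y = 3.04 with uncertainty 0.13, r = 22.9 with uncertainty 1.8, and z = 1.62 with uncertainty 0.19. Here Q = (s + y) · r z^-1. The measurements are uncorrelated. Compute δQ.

173

Let u = s + y = 76.1. δu = √(δs² + δy²) = √(34.8 + 0.0169) = 5.90, so δu/u = 0.0775.
Q is then a monomial in u, r, z:
δQ/Q = √((δu/u)² + (1·δr/r)² + (-1·δz/z)²) = √(0.00601 + 0.00618 + 0.0138) = 0.161
Q = 1080, so δQ = 0.161 × 1080 = 173.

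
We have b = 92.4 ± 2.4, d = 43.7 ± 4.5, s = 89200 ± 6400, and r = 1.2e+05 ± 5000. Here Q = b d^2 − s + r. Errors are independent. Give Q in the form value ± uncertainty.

Let p = b·d^2 = 1.76e+05. δp/p = √((1·δb/b)² + (2·δd/d)²) = √(0.000675 + 0.0424) = 0.208, so δp = 36600.
Q = p − s + r: δQ = √(δp² + δs² + δr²) = √(1.34e+09 + 4.1e+07 + 2.5e+07) = 37500
Q = 2.07e+05.

(2.07 ± 0.375) × 10^5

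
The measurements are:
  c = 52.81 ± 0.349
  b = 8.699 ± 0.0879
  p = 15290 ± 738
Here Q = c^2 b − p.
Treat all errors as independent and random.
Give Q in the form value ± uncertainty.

Let w = c^2·b = 24260. δw/w = √((2·δc/c)² + (1·δb/b)²) = √(0.000175 + 0.000102) = 0.0166, so δw = 404.
Q = w − p: δQ = √(δw² + δp²) = √(1.63e+05 + 5.45e+05) = 841
Q = 8971.

8971 ± 841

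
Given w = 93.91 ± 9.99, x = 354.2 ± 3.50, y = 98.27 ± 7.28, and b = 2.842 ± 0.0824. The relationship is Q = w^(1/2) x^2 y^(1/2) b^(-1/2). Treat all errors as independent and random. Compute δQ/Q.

0.0693

Q is a product of powers, so relative uncertainties combine in quadrature:
  (½·δw/w)² = (0.5×0.106)² = 0.00283;  (2·δx/x)² = (2×0.00988)² = 0.000391;  (½·δy/y)² = (0.5×0.0741)² = 0.00137;  (−½·δb/b)² = (-0.5×0.0290)² = 0.000210
δQ/Q = √(0.00480) = 0.0693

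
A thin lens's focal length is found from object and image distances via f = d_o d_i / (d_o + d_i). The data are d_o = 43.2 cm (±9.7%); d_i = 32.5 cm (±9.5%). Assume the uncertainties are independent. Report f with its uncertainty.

∂f/∂d_o = (d_i/(d_o+d_i))² = 0.184;  ∂f/∂d_i = (d_o/(d_o+d_i))² = 0.326
δf = √((∂f/∂d_o · δd_o)² + (∂f/∂d_i · δd_i)²) = √(0.597 + 1.01) = 1.27 cm
f = 18.5 cm.

18.5 ± 1.27 cm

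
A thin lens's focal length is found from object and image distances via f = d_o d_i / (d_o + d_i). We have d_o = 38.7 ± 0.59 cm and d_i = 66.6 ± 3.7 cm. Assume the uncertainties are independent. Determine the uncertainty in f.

∂f/∂d_o = (d_i/(d_o+d_i))² = 0.400;  ∂f/∂d_i = (d_o/(d_o+d_i))² = 0.135
δf = √((∂f/∂d_o · δd_o)² + (∂f/∂d_i · δd_i)²) = √(0.0557 + 0.250) = 0.553 cm

0.553 cm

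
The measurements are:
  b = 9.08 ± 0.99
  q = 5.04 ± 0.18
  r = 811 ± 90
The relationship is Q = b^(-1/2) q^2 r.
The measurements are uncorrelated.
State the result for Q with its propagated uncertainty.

Products/powers → add relative errors in quadrature, weighted by exponent:
  (−½·δb/b)² = (-0.5×0.109)² = 0.00297;  (2·δq/q)² = (2×0.0357)² = 0.00510;  (1·δr/r)² = (1×0.111)² = 0.0123
δQ/Q = √(0.0204) = 0.143
Q = 6840, so δQ = 0.143 × 6840 = 976.

6840 ± 976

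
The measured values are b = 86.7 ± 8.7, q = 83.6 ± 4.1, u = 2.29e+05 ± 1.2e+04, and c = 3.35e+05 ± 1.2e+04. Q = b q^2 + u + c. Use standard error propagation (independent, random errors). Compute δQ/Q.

0.0741

Let p = b·q^2 = 6.06e+05. δp/p = √((1·δb/b)² + (2·δq/q)²) = √(0.0101 + 0.00962) = 0.140, so δp = 85000.
Q = p + u + c: δQ = √(δp² + δu² + δc²) = √(7.23e+09 + 1.44e+08 + 1.44e+08) = 86700
Q = 1.17e+06, so δQ/Q = 86700/1.17e+06 = 0.0741.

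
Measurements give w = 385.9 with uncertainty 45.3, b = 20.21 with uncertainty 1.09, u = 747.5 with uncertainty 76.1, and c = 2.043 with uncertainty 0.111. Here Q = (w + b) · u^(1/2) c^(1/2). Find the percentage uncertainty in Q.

Let h = w + b = 406.1. δh = √(δw² + δb²) = √(2050 + 1.19) = 45.3, so δh/h = 0.112.
Q is then a monomial in h, u, c:
δQ/Q = √((δh/h)² + (½·δu/u)² + (½·δc/c)²) = √(0.0124 + 0.00259 + 0.000738) = 0.126

12.6%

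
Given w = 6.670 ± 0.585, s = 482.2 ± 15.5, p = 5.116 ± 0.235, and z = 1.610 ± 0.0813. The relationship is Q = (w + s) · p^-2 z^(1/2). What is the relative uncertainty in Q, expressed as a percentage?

Let u = w + s = 488.9. δu = √(δw² + δs²) = √(0.342 + 240) = 15.5, so δu/u = 0.0317.
Q is then a monomial in u, p, z:
δQ/Q = √((δu/u)² + (-2·δp/p)² + (½·δz/z)²) = √(0.00101 + 0.00844 + 0.000637) = 0.100

10.0%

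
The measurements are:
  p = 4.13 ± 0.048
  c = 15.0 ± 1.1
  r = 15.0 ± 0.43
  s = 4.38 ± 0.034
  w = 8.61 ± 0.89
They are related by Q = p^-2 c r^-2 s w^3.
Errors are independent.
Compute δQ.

3.55

For a monomial Q ∝ p^-2, c, r^-2, s, w^3, fractional errors add in quadrature:
  (-2·δp/p)² = (-2×0.0116)² = 0.000540;  (1·δc/c)² = (1×0.0733)² = 0.00538;  (-2·δr/r)² = (-2×0.0287)² = 0.00329;  (1·δs/s)² = (1×0.00776)² = 6.03e-05;  (3·δw/w)² = (3×0.103)² = 0.0962
δQ/Q = √(0.105) = 0.325
Q = 10.9, so δQ = 0.325 × 10.9 = 3.55.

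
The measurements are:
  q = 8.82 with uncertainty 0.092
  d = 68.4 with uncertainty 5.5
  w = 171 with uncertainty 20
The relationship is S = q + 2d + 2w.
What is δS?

41.5

Absolute uncertainties add in quadrature for a linear combination:
  (δq)² = 0.00846;  (2·δd)² = 121;  (2·δw)² = 1600
δS = √(1720) = 41.5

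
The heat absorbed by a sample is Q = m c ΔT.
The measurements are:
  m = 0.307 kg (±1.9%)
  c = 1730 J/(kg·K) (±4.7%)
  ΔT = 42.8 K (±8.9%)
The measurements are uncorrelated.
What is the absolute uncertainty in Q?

2330 J

For a monomial Q ∝ m, c, ΔT, fractional errors add in quadrature:
  (1·δm/m)² = (1×0.0190)² = 0.000361;  (1·δc/c)² = (1×0.0470)² = 0.00221;  (1·δΔT/ΔT)² = (1×0.0890)² = 0.00792
δQ/Q = √(0.0105) = 0.102
Q = 22700 J, so δQ = 0.102 × 22700 = 2330 J.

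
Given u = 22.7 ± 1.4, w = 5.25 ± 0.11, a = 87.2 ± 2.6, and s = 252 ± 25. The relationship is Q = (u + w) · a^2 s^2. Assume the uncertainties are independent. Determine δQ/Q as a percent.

21.3%

Let h = u + w = 27.9. δh = √(δu² + δw²) = √(1.96 + 0.0121) = 1.40, so δh/h = 0.0502.
Q is then a monomial in h, a, s:
δQ/Q = √((δh/h)² + (2·δa/a)² + (2·δs/s)²) = √(0.00252 + 0.00356 + 0.0394) = 0.213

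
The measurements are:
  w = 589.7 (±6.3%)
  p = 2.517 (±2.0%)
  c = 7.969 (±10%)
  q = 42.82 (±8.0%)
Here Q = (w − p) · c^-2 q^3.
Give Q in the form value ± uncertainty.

Let u = w − p = 587.2. δu = √(δw² + δp²) = √(1380 + 0.00253) = 37.2, so δu/u = 0.0633.
Q is then a monomial in u, c, q:
δQ/Q = √((δu/u)² + (-2·δc/c)² + (3·δq/q)²) = √(0.00400 + 0.0400 + 0.0576) = 0.319
Q = 725900, so δQ = 0.319 × 725900 = 2.31e+05.

(7.259 ± 2.31) × 10^5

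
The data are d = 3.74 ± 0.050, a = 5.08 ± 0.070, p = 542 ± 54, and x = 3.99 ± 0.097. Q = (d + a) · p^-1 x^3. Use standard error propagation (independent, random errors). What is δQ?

Let u = d + a = 8.82. δu = √(δd² + δa²) = √(0.00250 + 0.00490) = 0.0860, so δu/u = 0.00975.
Q is then a monomial in u, p, x:
δQ/Q = √((δu/u)² + (-1·δp/p)² + (3·δx/x)²) = √(9.51e-05 + 0.00993 + 0.00532) = 0.124
Q = 1.03, so δQ = 0.124 × 1.03 = 0.128.

0.128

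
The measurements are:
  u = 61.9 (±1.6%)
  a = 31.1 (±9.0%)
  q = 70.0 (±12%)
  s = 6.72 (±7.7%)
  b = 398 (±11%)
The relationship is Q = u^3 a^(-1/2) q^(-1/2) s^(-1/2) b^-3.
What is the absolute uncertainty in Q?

1.07e-05

Q is a product of powers, so relative uncertainties combine in quadrature:
  (3·δu/u)² = (3×0.0160)² = 0.00230;  (−½·δa/a)² = (-0.5×0.0900)² = 0.00202;  (−½·δq/q)² = (-0.5×0.120)² = 0.00360;  (−½·δs/s)² = (-0.5×0.0770)² = 0.00148;  (-3·δb/b)² = (-3×0.110)² = 0.109
δQ/Q = √(0.118) = 0.344
Q = 3.11e-05, so δQ = 0.344 × 3.11e-05 = 1.07e-05.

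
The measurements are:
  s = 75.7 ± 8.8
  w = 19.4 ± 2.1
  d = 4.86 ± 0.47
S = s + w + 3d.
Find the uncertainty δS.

9.16

S is a linear combination, so absolute uncertainties add in quadrature:
  (δs)² = 77.4;  (δw)² = 4.41;  (3·δd)² = 1.99
δS = √(83.8) = 9.16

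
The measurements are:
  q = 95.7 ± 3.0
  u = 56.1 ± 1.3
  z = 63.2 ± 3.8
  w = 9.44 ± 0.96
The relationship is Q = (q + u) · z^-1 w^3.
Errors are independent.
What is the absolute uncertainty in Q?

Let h = q + u = 152. δh = √(δq² + δu²) = √(9.00 + 1.69) = 3.27, so δh/h = 0.0215.
Q is then a monomial in h, z, w:
δQ/Q = √((δh/h)² + (-1·δz/z)² + (3·δw/w)²) = √(0.000464 + 0.00362 + 0.0931) = 0.312
Q = 2020, so δQ = 0.312 × 2020 = 630.

630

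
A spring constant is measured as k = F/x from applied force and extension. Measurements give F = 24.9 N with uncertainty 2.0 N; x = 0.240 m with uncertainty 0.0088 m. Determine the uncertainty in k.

9.16 N/m

For a monomial k ∝ F, x^-1, fractional errors add in quadrature:
  (1·δF/F)² = (1×0.0803)² = 0.00645;  (-1·δx/x)² = (-1×0.0367)² = 0.00134
δk/k = √(0.00780) = 0.0883
k = 104 N/m, so δk = 0.0883 × 104 = 9.16 N/m.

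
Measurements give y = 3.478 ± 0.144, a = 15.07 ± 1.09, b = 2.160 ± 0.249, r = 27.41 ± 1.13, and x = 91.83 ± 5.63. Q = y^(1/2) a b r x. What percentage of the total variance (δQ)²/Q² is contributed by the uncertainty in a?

21.4%

(δQ/Q)² = (½·δy/y)² + (1·δa/a)² + (1·δb/b)² + (1·δr/r)² + (1·δx/x)²
  y term: (0.5×0.0414)² = 0.000429
  a term: (1×0.0723)² = 0.00523
  b term: (1×0.115)² = 0.0133
  r term: (1×0.0412)² = 0.00170
  x term: (1×0.0613)² = 0.00376
Total = 0.0244. Share from a = 0.00523/0.0244 = 0.214.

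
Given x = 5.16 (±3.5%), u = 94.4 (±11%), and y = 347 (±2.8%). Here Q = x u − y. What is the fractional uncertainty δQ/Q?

Let p = x·u = 487. δp/p = √((1·δx/x)² + (1·δu/u)²) = √(0.00123 + 0.0121) = 0.115, so δp = 56.2.
Q = p − y: δQ = √(δp² + δy²) = √(3160 + 94.4) = 57.1
Q = 140, so δQ/Q = 57.1/140 = 0.407.

0.407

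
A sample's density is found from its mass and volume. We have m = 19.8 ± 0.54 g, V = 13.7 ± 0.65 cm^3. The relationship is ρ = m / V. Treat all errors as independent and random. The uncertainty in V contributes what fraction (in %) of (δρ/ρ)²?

(δρ/ρ)² = (1·δm/m)² + (-1·δV/V)²
  m term: (1×0.0273)² = 0.000744
  V term: (-1×0.0474)² = 0.00225
Total = 0.00299. Share from V = 0.00225/0.00299 = 0.752.

75.2%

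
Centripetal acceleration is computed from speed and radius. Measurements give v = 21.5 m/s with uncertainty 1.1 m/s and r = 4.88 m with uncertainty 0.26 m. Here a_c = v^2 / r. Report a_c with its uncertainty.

For a monomial a_c ∝ v^2, r^-1, fractional errors add in quadrature:
  (2·δv/v)² = (2×0.0512)² = 0.0105;  (-1·δr/r)² = (-1×0.0533)² = 0.00284
δa_c/a_c = √(0.0133) = 0.115
a_c = 94.7 m/s^2, so δa_c = 0.115 × 94.7 = 10.9 m/s^2.

94.7 ± 10.9 m/s^2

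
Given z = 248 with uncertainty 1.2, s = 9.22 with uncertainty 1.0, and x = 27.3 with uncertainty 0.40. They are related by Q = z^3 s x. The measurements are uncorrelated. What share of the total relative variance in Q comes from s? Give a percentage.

96.5%

(δQ/Q)² = (3·δz/z)² + (1·δs/s)² + (1·δx/x)²
  z term: (3×0.00484)² = 0.000211
  s term: (1×0.108)² = 0.0118
  x term: (1×0.0147)² = 0.000215
Total = 0.0122. Share from s = 0.0118/0.0122 = 0.965.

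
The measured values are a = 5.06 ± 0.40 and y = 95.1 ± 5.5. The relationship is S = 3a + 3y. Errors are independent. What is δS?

16.5

Absolute uncertainties add in quadrature for a linear combination:
  (3·δa)² = 1.44;  (3·δy)² = 272
δS = √(274) = 16.5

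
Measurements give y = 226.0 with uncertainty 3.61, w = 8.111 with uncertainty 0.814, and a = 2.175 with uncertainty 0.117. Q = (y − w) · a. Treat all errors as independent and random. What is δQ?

26.7

Let u = y − w = 217.9. δu = √(δy² + δw²) = √(13.0 + 0.663) = 3.70, so δu/u = 0.0170.
Q is then a monomial in u, a:
δQ/Q = √((δu/u)² + (1·δa/a)²) = √(0.000288 + 0.00289) = 0.0564
Q = 473.9, so δQ = 0.0564 × 473.9 = 26.7.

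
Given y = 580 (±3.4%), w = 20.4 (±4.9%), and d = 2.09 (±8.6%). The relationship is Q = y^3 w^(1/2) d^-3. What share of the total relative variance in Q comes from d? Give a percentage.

(δQ/Q)² = (3·δy/y)² + (½·δw/w)² + (-3·δd/d)²
  y term: (3×0.0340)² = 0.0104
  w term: (0.5×0.0490)² = 0.000600
  d term: (-3×0.0860)² = 0.0666
Total = 0.0776. Share from d = 0.0666/0.0776 = 0.858.

85.8%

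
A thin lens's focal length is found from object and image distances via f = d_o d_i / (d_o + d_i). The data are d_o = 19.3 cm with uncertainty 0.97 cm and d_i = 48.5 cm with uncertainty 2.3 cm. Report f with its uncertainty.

∂f/∂d_o = (d_i/(d_o+d_i))² = 0.512;  ∂f/∂d_i = (d_o/(d_o+d_i))² = 0.0810
δf = √((∂f/∂d_o · δd_o)² + (∂f/∂d_i · δd_i)²) = √(0.246 + 0.0347) = 0.530 cm
f = 13.8 cm.

13.8 ± 0.530 cm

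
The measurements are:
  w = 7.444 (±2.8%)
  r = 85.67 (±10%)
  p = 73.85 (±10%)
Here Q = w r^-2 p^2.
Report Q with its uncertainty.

Q is a product of powers, so relative uncertainties combine in quadrature:
  (1·δw/w)² = (1×0.0280)² = 0.000784;  (-2·δr/r)² = (-2×0.100)² = 0.0400;  (2·δp/p)² = (2×0.100)² = 0.0400
δQ/Q = √(0.0808) = 0.284
Q = 5.532, so δQ = 0.284 × 5.532 = 1.57.

5.532 ± 1.57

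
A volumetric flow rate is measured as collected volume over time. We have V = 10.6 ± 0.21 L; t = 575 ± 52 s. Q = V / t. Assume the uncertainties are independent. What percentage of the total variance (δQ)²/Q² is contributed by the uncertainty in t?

(δQ/Q)² = (1·δV/V)² + (-1·δt/t)²
  V term: (1×0.0198)² = 0.000392
  t term: (-1×0.0904)² = 0.00818
Total = 0.00857. Share from t = 0.00818/0.00857 = 0.954.

95.4%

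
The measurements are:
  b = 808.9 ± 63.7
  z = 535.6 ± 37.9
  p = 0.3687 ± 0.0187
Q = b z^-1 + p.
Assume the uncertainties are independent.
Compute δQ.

Let w = b·z^-1 = 1.510. δw/w = √((1·δb/b)² + (-1·δz/z)²) = √(0.00620 + 0.00501) = 0.106, so δw = 0.160.
Q = w + p: δQ = √(δw² + δp²) = √(0.0256 + 0.000350) = 0.161

0.161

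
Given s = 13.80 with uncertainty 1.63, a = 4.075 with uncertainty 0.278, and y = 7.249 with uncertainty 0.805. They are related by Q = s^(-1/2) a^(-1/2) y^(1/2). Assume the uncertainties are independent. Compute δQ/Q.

0.0879

Products/powers → add relative errors in quadrature, weighted by exponent:
  (−½·δs/s)² = (-0.5×0.118)² = 0.00349;  (−½·δa/a)² = (-0.5×0.0682)² = 0.00116;  (½·δy/y)² = (0.5×0.111)² = 0.00308
δQ/Q = √(0.00773) = 0.0879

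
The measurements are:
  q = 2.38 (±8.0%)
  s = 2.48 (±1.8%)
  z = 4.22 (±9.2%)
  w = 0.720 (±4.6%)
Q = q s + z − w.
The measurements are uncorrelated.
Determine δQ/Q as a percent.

6.61%

Let p = q·s = 5.90. δp/p = √((1·δq/q)² + (1·δs/s)²) = √(0.00640 + 0.000324) = 0.0820, so δp = 0.484.
Q = p + z − w: δQ = √(δp² + δz² + δw²) = √(0.234 + 0.151 + 0.00110) = 0.621
Q = 9.40, so δQ/Q = 0.621/9.40 = 0.0661.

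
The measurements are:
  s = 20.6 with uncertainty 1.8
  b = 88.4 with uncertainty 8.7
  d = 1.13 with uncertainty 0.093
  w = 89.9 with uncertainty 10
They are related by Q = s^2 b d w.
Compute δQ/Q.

0.244

Since Q is a product/quotient, work with relative uncertainties:
  (2·δs/s)² = (2×0.0874)² = 0.0305;  (1·δb/b)² = (1×0.0984)² = 0.00969;  (1·δd/d)² = (1×0.0823)² = 0.00677;  (1·δw/w)² = (1×0.111)² = 0.0124
δQ/Q = √(0.0594) = 0.244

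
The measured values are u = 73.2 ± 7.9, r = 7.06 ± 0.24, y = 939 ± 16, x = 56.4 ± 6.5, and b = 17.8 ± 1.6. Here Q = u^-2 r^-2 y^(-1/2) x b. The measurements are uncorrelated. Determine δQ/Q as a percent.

27.0%

Products/powers → add relative errors in quadrature, weighted by exponent:
  (-2·δu/u)² = (-2×0.108)² = 0.0466;  (-2·δr/r)² = (-2×0.0340)² = 0.00462;  (−½·δy/y)² = (-0.5×0.0170)² = 7.26e-05;  (1·δx/x)² = (1×0.115)² = 0.0133;  (1·δb/b)² = (1×0.0899)² = 0.00808
δQ/Q = √(0.0726) = 0.270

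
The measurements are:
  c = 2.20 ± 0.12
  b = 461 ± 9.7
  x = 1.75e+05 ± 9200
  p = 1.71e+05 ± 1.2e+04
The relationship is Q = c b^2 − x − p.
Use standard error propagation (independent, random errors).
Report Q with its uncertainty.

(1.22 ± 0.356) × 10^5

Let w = c·b^2 = 4.68e+05. δw/w = √((1·δc/c)² + (2·δb/b)²) = √(0.00298 + 0.00177) = 0.0689, so δw = 32200.
Q = w − x − p: δQ = √(δw² + δx² + δp²) = √(1.04e+09 + 8.46e+07 + 1.44e+08) = 35600
Q = 1.22e+05.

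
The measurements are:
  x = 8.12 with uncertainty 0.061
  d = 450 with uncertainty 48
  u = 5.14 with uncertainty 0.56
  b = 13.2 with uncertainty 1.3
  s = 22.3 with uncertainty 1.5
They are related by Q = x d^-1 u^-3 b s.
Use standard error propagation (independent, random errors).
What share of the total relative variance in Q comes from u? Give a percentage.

(δQ/Q)² = (1·δx/x)² + (-1·δd/d)² + (-3·δu/u)² + (1·δb/b)² + (1·δs/s)²
  x term: (1×0.00751)² = 5.64e-05
  d term: (-1×0.107)² = 0.0114
  u term: (-3×0.109)² = 0.107
  b term: (1×0.0985)² = 0.00970
  s term: (1×0.0673)² = 0.00452
Total = 0.132. Share from u = 0.107/0.132 = 0.806.

80.6%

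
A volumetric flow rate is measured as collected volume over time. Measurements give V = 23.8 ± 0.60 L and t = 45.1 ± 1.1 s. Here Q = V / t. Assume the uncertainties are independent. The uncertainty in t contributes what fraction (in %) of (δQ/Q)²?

48.3%

(δQ/Q)² = (1·δV/V)² + (-1·δt/t)²
  V term: (1×0.0252)² = 0.000636
  t term: (-1×0.0244)² = 0.000595
Total = 0.00123. Share from t = 0.000595/0.00123 = 0.483.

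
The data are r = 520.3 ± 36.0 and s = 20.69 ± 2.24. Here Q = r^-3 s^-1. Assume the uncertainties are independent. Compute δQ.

Q is a product of powers, so relative uncertainties combine in quadrature:
  (-3·δr/r)² = (-3×0.0692)² = 0.0431;  (-1·δs/s)² = (-1×0.108)² = 0.0117
δQ/Q = √(0.0548) = 0.234
Q = 3.431e-10, so δQ = 0.234 × 3.431e-10 = 8.03e-11.

8.03e-11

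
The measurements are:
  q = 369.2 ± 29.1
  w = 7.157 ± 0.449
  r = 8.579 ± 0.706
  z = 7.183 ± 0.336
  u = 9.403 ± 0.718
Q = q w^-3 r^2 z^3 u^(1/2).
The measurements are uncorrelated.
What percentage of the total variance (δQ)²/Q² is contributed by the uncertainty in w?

39.4%

(δQ/Q)² = (1·δq/q)² + (-3·δw/w)² + (2·δr/r)² + (3·δz/z)² + (½·δu/u)²
  q term: (1×0.0788)² = 0.00621
  w term: (-3×0.0627)² = 0.0354
  r term: (2×0.0823)² = 0.0271
  z term: (3×0.0468)² = 0.0197
  u term: (0.5×0.0764)² = 0.00146
Total = 0.0899. Share from w = 0.0354/0.0899 = 0.394.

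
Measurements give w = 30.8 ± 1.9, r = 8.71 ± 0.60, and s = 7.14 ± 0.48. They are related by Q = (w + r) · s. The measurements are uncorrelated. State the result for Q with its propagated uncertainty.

282 ± 23.7

Let u = w + r = 39.5. δu = √(δw² + δr²) = √(3.61 + 0.360) = 1.99, so δu/u = 0.0504.
Q is then a monomial in u, s:
δQ/Q = √((δu/u)² + (1·δs/s)²) = √(0.00254 + 0.00452) = 0.0840
Q = 282, so δQ = 0.0840 × 282 = 23.7.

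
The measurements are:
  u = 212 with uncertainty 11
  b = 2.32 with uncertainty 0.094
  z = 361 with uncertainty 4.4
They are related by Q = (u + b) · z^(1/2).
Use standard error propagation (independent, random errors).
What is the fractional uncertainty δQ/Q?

0.0517

Let w = u + b = 214. δw = √(δu² + δb²) = √(121 + 0.00884) = 11.0, so δw/w = 0.0513.
Q is then a monomial in w, z:
δQ/Q = √((δw/w)² + (½·δz/z)²) = √(0.00263 + 3.71e-05) = 0.0517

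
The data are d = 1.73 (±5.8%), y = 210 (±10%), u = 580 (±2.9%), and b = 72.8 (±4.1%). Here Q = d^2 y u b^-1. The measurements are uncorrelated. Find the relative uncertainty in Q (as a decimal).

0.161

Each factor contributes (exponent × relative error)² to (δQ/Q)²:
  (2·δd/d)² = (2×0.0580)² = 0.0135;  (1·δy/y)² = (1×0.100)² = 0.0100;  (1·δu/u)² = (1×0.0290)² = 0.000841;  (-1·δb/b)² = (-1×0.0410)² = 0.00168
δQ/Q = √(0.0260) = 0.161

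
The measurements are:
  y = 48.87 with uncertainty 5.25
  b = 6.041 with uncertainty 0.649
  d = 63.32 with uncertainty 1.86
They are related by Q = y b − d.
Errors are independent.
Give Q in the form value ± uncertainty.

231.9 ± 44.9

Let p = y·b = 295.2. δp/p = √((1·δy/y)² + (1·δb/b)²) = √(0.0115 + 0.0115) = 0.152, so δp = 44.9.
Q = p − d: δQ = √(δp² + δd²) = √(2010 + 3.46) = 44.9
Q = 231.9.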